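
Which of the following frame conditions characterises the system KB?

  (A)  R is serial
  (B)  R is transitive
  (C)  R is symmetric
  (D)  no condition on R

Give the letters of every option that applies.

C

(A) this class determines D, not KB.
(B) this class determines K4, not KB.
(C) KB is sound and complete for exactly this class.
(D) this class determines K, not KB.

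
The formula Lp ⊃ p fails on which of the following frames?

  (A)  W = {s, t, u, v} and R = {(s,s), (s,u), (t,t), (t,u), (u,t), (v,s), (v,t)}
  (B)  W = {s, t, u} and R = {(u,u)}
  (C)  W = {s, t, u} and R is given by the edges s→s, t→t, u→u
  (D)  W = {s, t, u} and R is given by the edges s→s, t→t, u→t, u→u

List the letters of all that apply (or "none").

A, B

The schema Lp ⊃ p is axiom T; it is valid on a frame iff R is reflexive.
(A) R is not reflexive (not u R u), so the schema fails here.
(B) R is not reflexive (not s R s), so the schema fails here.
(C) R is reflexive (each world relates to itself), so the schema is valid here.
(D) R is reflexive (each world relates to itself), so the schema is valid here.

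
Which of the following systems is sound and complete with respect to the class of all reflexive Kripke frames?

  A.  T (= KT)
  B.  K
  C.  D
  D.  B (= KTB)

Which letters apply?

A

(A) T (= KT) is determined by exactly this class.
(B) K is determined by the class of arbitrary frames.
(C) D is determined by the class of serial frames.
(D) B (= KTB) is determined by the class of reflexive and symmetric frames.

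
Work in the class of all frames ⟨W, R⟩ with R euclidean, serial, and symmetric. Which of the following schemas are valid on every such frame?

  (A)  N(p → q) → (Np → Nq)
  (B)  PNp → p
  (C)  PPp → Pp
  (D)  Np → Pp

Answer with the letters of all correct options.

Serial, symmetric and euclidean together give transitive (from symmetry + euclidean) and then reflexive; the relation is an equivalence.
(A) N(p → q) → (Np → Nq) is axiom K, valid on every Kripke frame — valid.
(B) PNp → p is the dual of axiom B, which corresponds to symmetry. Every such R is symmetric — valid.
(C) PPp → Pp (the dual of axiom 4) characterises the transitive frames. Every such R is transitive — valid.
(D) axiom D: valid iff R is serial. Every such R is serial — valid.

A, B, C, D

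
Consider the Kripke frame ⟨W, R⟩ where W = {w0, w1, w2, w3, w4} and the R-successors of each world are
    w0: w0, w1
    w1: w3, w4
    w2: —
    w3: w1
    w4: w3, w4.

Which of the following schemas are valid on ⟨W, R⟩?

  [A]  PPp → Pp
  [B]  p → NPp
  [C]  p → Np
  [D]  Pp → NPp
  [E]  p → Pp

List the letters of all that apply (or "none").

none

R is not reflexive: not w1 R w1.
R is not symmetric: w0 R w1 but not w1 R w0.
R is not transitive: w0 R w1 and w1 R w3 but not w0 R w3.
R is not euclidean: w0 R w1 and w0 R w0 but not w1 R w0.
R is not a subset of the identity: w0 R w1 with w0 ≠ w1.
(A) PPp → Pp is the dual of axiom 4, which corresponds to transitivity. R is not transitive — not valid.
(B) p → NPp is axiom B; it is valid on a frame exactly when R is symmetric. R is not symmetric, so not valid.
(C) p → Np (equivalent to ◇p→p) corresponds to R being a subset of the identity. Here R ⊄ identity, so not valid.
(D) axiom 5: valid iff R is euclidean. R is not euclidean — not valid.
(E) p → Pp is the dual of axiom T; it is valid on a frame exactly when R is reflexive. R is not reflexive, so not valid.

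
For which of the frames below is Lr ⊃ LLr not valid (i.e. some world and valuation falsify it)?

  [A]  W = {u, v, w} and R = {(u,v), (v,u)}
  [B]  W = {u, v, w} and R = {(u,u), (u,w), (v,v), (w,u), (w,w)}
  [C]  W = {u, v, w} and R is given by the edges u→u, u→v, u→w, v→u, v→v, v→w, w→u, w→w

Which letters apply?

A, C

The schema Lr ⊃ LLr is axiom 4; it is valid on a frame iff R is transitive.
(A) R is not transitive (u R v and v R u but not u R u), so the schema fails here.
(B) R is transitive (R is closed under composition), so the schema is valid here.
(C) R is not transitive (w R u and u R v but not w R v), so the schema fails here.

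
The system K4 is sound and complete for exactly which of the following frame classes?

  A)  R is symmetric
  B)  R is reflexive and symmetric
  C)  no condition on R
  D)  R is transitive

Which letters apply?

D

(A) this class determines KB, not K4.
(B) this class determines B (= KTB), not K4.
(C) this class determines K, not K4.
(D) K4 is sound and complete for exactly this class.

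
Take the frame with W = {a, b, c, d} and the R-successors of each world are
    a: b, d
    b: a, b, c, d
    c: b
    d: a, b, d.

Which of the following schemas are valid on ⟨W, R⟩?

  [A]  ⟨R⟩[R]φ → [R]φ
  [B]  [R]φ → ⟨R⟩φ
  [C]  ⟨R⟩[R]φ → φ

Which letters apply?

R is symmetric: every R-edge is matched by its reverse.
R is not euclidean: b R a and b R c but not a R c.
R is serial: every world has an R-successor.
(A) the dual of axiom 5: valid iff R is euclidean. R is not euclidean — not valid.
(B) [R]φ → ⟨R⟩φ (axiom D) characterises the serial frames. R is serial — valid.
(C) ⟨R⟩[R]φ → φ is the dual of axiom B, which corresponds to symmetry. R is symmetric — valid.

B, C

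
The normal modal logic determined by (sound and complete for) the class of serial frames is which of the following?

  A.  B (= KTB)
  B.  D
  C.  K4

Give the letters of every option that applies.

B

(A) B (= KTB) is determined by the class of reflexive and symmetric frames.
(B) D is determined by exactly this class.
(C) K4 is determined by the class of transitive frames.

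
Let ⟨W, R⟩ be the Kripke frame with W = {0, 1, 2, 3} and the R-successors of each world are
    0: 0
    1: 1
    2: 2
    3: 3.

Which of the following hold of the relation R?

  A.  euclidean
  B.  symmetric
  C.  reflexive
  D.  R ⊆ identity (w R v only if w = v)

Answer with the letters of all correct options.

(A) euclidean: any two R-successors of the same world are R-related.
(B) symmetric: every R-edge is matched by its reverse.
(C) reflexive: each world relates to itself.
(D) ⊆ identity: every R-edge is a self-loop.

A, B, C, D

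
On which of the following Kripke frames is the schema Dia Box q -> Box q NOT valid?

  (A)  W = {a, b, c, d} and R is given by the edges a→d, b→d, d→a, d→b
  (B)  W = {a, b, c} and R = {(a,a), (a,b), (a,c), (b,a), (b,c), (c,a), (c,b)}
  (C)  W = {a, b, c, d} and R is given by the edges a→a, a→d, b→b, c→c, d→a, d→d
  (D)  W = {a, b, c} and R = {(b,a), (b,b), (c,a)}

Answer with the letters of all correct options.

The schema Dia Box q -> Box q is the dual of axiom 5; it is valid on a frame iff R is euclidean.
(A) R is not euclidean (d R a and d R b but not a R b), so the schema fails here.
(B) R is not euclidean (a R b and a R b but not b R b), so the schema fails here.
(C) R is euclidean (any two R-successors of the same world are R-related), so the schema is valid here.
(D) R is not euclidean (b R a and b R b but not a R b), so the schema fails here.

A, B, D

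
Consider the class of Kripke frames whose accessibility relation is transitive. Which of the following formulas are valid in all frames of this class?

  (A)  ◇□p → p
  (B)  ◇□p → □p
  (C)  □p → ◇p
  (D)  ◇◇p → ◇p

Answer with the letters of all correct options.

(A) ◇□p → p (the dual of axiom B) characterises the symmetric frames. Such an R need not be symmetric — not valid.
(B) ◇□p → □p is the dual of axiom 5, which corresponds to the euclidean property. Such an R need not be euclidean — not valid.
(C) axiom D: valid iff R is serial. Such an R need not be serial — not valid.
(D) the dual of axiom 4: valid iff R is transitive. Every such R is transitive — valid.

D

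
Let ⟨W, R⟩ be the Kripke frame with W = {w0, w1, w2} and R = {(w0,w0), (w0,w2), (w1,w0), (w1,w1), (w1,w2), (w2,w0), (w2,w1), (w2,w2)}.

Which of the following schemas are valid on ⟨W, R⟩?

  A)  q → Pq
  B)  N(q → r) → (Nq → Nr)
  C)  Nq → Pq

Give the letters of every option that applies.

R is reflexive: each world relates to itself.
R is serial: every world has an R-successor.
(A) q → Pq (the dual of axiom T) characterises the reflexive frames. R is reflexive — valid.
(B) this is just K, valid on every normal frame.
(C) Nq → Pq is axiom D; it is valid on a frame exactly when R is serial. R is serial, so valid.

A, B, C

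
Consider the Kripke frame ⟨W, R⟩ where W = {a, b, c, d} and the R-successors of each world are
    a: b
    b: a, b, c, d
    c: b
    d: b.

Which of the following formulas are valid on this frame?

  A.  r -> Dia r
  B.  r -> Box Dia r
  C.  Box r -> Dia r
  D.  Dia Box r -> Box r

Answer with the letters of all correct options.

R is not reflexive: not a R a.
R is symmetric: every R-edge is matched by its reverse.
R is not euclidean: b R a and b R c but not a R c.
R is serial: every world has an R-successor.
(A) the dual of axiom T: valid iff R is reflexive. R is not reflexive — not valid.
(B) r -> Box Dia r is axiom B; it is valid on a frame exactly when R is symmetric. R is symmetric, so valid.
(C) axiom D: valid iff R is serial. R is serial — valid.
(D) the dual of axiom 5: valid iff R is euclidean. R is not euclidean — not valid.

B, C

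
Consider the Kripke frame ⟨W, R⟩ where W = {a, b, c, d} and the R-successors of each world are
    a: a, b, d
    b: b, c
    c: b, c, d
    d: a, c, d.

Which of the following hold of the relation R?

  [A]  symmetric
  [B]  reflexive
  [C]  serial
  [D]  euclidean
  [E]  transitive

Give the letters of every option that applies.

B, C

(A) not symmetric: a R b but not b R a.
(B) reflexive: each world relates to itself.
(C) serial: every world has an R-successor.
(D) not euclidean: a R b and a R a but not b R a.
(E) not transitive: a R b and b R c but not a R c.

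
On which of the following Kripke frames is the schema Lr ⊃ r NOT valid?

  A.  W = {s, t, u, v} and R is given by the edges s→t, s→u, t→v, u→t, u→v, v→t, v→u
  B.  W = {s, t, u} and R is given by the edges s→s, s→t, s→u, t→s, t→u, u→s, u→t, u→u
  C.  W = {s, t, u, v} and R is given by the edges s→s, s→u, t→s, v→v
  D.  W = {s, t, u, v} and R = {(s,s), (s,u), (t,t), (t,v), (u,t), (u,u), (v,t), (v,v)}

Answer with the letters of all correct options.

The schema Lr ⊃ r is axiom T; it is valid on a frame iff R is reflexive.
(A) R is not reflexive (not s R s), so the schema fails here.
(B) R is not reflexive (not t R t), so the schema fails here.
(C) R is not reflexive (not t R t), so the schema fails here.
(D) R is reflexive (each world relates to itself), so the schema is valid here.

A, B, C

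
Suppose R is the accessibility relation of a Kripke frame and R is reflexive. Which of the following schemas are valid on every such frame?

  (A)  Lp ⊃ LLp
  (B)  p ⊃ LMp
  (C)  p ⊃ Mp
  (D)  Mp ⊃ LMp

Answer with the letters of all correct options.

A reflexive relation is serial.
(A) Lp ⊃ LLp is axiom 4; it is valid on a frame exactly when R is transitive. Such an R need not be transitive, so not valid.
(B) p ⊃ LMp (axiom B) characterises the symmetric frames. Such an R need not be symmetric — not valid.
(C) the dual of axiom T: valid iff R is reflexive. Every such R is reflexive — valid.
(D) axiom 5: valid iff R is euclidean. Such an R need not be euclidean — not valid.

C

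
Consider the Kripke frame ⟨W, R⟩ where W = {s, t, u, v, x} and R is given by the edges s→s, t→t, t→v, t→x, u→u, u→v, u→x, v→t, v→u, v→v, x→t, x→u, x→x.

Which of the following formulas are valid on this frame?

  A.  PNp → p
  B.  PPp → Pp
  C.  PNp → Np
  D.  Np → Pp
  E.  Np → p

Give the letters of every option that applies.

A, D, E

R is reflexive: each world relates to itself.
R is symmetric: every R-edge is matched by its reverse.
R is not transitive: t R v and v R u but not t R u.
R is not euclidean: t R v and t R x but not v R x.
R is serial: every world has an R-successor.
(A) the dual of axiom B: valid iff R is symmetric. R is symmetric — valid.
(B) the dual of axiom 4: valid iff R is transitive. R is not transitive — not valid.
(C) PNp → Np is the dual of axiom 5; it is valid on a frame exactly when R is euclidean. R is not euclidean, so not valid.
(D) Np → Pp is axiom D, which corresponds to seriality. R is serial — valid.
(E) Np → p (axiom T) characterises the reflexive frames. R is reflexive — valid.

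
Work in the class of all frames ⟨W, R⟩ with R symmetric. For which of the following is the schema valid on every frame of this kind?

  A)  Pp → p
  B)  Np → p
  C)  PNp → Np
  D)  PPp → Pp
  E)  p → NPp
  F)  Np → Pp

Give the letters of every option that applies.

E

(A) Pp → p (the converse of T) corresponds to R being a subset of the identity. Such an R need not be a subset of the identity, so not valid.
(B) Np → p is axiom T, which corresponds to reflexivity. Such an R need not be reflexive — not valid.
(C) PNp → Np is the dual of axiom 5; it is valid on a frame exactly when R is euclidean. Such an R need not be euclidean, so not valid.
(D) the dual of axiom 4: valid iff R is transitive. Such an R need not be transitive — not valid.
(E) p → NPp is axiom B, which corresponds to symmetry. Every such R is symmetric — valid.
(F) Np → Pp is axiom D; it is valid on a frame exactly when R is serial. Such an R need not be serial, so not valid.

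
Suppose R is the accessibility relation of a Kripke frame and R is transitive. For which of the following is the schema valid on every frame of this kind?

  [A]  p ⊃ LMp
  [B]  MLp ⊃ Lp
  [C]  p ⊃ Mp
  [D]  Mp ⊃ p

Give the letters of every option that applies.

none

(A) p ⊃ LMp (axiom B) characterises the symmetric frames. Such an R need not be symmetric — not valid.
(B) MLp ⊃ Lp is the dual of axiom 5; it is valid on a frame exactly when R is euclidean. Such an R need not be euclidean, so not valid.
(C) the dual of axiom T: valid iff R is reflexive. Such an R need not be reflexive — not valid.
(D) Mp ⊃ p (the converse of T) corresponds to R being a subset of the identity. Such an R need not be a subset of the identity, so not valid.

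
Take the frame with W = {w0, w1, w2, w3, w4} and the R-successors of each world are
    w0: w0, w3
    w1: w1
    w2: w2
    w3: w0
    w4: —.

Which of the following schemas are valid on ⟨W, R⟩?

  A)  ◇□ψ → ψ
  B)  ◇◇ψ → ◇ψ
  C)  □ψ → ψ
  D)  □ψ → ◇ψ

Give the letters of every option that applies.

R is not reflexive: not w3 R w3.
R is symmetric: every R-edge is matched by its reverse.
R is not transitive: w3 R w0 and w0 R w3 but not w3 R w3.
R is not serial: w4 has no R-successor.
(A) ◇□ψ → ψ (the dual of axiom B) characterises the symmetric frames. R is symmetric — valid.
(B) ◇◇ψ → ◇ψ is the dual of axiom 4, which corresponds to transitivity. R is not transitive — not valid.
(C) □ψ → ψ is axiom T, which corresponds to reflexivity. R is not reflexive — not valid.
(D) □ψ → ◇ψ is axiom D, which corresponds to seriality. R is not serial — not valid.

A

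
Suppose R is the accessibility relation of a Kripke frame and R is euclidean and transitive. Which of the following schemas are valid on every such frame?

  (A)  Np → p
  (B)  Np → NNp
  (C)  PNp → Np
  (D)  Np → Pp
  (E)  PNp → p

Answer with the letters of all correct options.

(A) Np → p (axiom T) characterises the reflexive frames. Such an R need not be reflexive — not valid.
(B) axiom 4: valid iff R is transitive. Every such R is transitive — valid.
(C) the dual of axiom 5: valid iff R is euclidean. Every such R is euclidean — valid.
(D) Np → Pp (axiom D) characterises the serial frames. Such an R need not be serial — not valid.
(E) PNp → p (the dual of axiom B) characterises the symmetric frames. Such an R need not be symmetric — not valid.

B, C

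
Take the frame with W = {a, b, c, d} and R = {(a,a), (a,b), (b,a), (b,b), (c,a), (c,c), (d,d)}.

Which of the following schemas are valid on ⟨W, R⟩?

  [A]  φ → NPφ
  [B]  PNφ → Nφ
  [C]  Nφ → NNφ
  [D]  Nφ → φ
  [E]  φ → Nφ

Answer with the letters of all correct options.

R is reflexive: each world relates to itself.
R is not symmetric: c R a but not a R c.
R is not transitive: c R a and a R b but not c R b.
R is not euclidean: c R a and c R c but not a R c.
R is not a subset of the identity: a R b with a ≠ b.
(A) φ → NPφ is axiom B; it is valid on a frame exactly when R is symmetric. R is not symmetric, so not valid.
(B) PNφ → Nφ is the dual of axiom 5; it is valid on a frame exactly when R is euclidean. R is not euclidean, so not valid.
(C) Nφ → NNφ (axiom 4) characterises the transitive frames. R is not transitive — not valid.
(D) Nφ → φ (axiom T) characterises the reflexive frames. R is reflexive — valid.
(E) φ → Nφ is valid only on frames where every R-edge is a self-loop. Here R ⊄ identity — not valid.

D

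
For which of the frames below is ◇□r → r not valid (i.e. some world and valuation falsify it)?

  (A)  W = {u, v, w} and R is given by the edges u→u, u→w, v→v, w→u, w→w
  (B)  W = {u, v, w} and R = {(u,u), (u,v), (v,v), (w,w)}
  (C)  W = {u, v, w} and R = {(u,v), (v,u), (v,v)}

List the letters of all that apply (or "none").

B

The schema ◇□r → r is the dual of axiom B; it is valid on a frame iff R is symmetric.
(A) R is symmetric (every R-edge is matched by its reverse), so the schema is valid here.
(B) R is not symmetric (u R v but not v R u), so the schema fails here.
(C) R is symmetric (every R-edge is matched by its reverse), so the schema is valid here.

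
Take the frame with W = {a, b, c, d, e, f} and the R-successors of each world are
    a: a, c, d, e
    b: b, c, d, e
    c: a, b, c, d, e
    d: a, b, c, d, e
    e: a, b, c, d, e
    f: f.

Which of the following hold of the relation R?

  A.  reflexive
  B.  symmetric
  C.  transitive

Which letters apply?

(A) reflexive: each world relates to itself.
(B) symmetric: every R-edge is matched by its reverse.
(C) not transitive: a R c and c R b but not a R b.

A, B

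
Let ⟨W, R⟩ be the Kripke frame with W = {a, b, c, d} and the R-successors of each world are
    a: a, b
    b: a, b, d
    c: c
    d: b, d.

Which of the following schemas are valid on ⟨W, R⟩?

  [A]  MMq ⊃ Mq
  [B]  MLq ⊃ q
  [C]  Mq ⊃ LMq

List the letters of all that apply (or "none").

R is symmetric: every R-edge is matched by its reverse.
R is not transitive: a R b and b R d but not a R d.
R is not euclidean: b R a and b R d but not a R d.
(A) MMq ⊃ Mq (the dual of axiom 4) characterises the transitive frames. R is not transitive — not valid.
(B) MLq ⊃ q (the dual of axiom B) characterises the symmetric frames. R is symmetric — valid.
(C) Mq ⊃ LMq (axiom 5) characterises the euclidean frames. R is not euclidean — not valid.

B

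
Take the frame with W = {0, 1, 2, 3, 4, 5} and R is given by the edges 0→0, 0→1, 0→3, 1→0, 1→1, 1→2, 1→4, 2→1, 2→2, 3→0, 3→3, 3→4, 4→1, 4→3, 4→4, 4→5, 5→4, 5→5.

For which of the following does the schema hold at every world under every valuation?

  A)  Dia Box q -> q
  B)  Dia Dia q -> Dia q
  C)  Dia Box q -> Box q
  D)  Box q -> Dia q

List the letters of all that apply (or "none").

A, D

R is symmetric: every R-edge is matched by its reverse.
R is not transitive: 0 R 1 and 1 R 2 but not 0 R 2.
R is not euclidean: 0 R 1 and 0 R 3 but not 1 R 3.
R is serial: every world has an R-successor.
(A) Dia Box q -> q is the dual of axiom B, which corresponds to symmetry. R is symmetric — valid.
(B) the dual of axiom 4: valid iff R is transitive. R is not transitive — not valid.
(C) Dia Box q -> Box q is the dual of axiom 5, which corresponds to the euclidean property. R is not euclidean — not valid.
(D) axiom D: valid iff R is serial. R is serial — valid.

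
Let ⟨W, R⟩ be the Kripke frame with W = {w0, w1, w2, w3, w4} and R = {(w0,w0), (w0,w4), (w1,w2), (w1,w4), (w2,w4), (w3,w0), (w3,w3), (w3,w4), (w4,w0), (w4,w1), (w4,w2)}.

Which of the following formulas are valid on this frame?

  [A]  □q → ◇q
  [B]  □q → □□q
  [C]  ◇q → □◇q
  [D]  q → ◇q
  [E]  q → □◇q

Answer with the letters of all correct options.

R is not reflexive: not w1 R w1.
R is not symmetric: w1 R w2 but not w2 R w1.
R is not transitive: w0 R w4 and w4 R w1 but not w0 R w1.
R is not euclidean: w3 R w0 and w3 R w3 but not w0 R w3.
R is serial: every world has an R-successor.
(A) □q → ◇q (axiom D) characterises the serial frames. R is serial — valid.
(B) □q → □□q is axiom 4; it is valid on a frame exactly when R is transitive. R is not transitive, so not valid.
(C) axiom 5: valid iff R is euclidean. R is not euclidean — not valid.
(D) q → ◇q (the dual of axiom T) characterises the reflexive frames. R is not reflexive — not valid.
(E) q → □◇q is axiom B, which corresponds to symmetry. R is not symmetric — not valid.

A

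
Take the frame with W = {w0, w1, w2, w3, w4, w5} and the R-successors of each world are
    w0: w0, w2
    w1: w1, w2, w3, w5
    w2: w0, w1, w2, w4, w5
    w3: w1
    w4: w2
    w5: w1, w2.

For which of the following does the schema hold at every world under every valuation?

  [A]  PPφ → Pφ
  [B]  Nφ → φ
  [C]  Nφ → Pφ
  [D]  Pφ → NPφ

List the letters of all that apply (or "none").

R is not reflexive: not w3 R w3.
R is not transitive: w0 R w2 and w2 R w1 but not w0 R w1.
R is not euclidean: w1 R w2 and w1 R w3 but not w2 R w3.
R is serial: every world has an R-successor.
(A) PPφ → Pφ is the dual of axiom 4, which corresponds to transitivity. R is not transitive — not valid.
(B) axiom T: valid iff R is reflexive. R is not reflexive — not valid.
(C) axiom D: valid iff R is serial. R is serial — valid.
(D) Pφ → NPφ (axiom 5) characterises the euclidean frames. R is not euclidean — not valid.

C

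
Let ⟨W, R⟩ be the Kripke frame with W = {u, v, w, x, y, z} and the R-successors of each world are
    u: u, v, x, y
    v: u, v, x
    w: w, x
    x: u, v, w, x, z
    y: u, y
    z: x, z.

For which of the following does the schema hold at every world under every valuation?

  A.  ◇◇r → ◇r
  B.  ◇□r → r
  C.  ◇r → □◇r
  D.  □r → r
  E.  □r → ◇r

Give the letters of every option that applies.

R is reflexive: each world relates to itself.
R is symmetric: every R-edge is matched by its reverse.
R is not transitive: u R x and x R w but not u R w.
R is not euclidean: u R v and u R y but not v R y.
R is serial: every world has an R-successor.
(A) the dual of axiom 4: valid iff R is transitive. R is not transitive — not valid.
(B) ◇□r → r (the dual of axiom B) characterises the symmetric frames. R is symmetric — valid.
(C) axiom 5: valid iff R is euclidean. R is not euclidean — not valid.
(D) axiom T: valid iff R is reflexive. R is reflexive — valid.
(E) □r → ◇r is axiom D, which corresponds to seriality. R is serial — valid.

B, D, E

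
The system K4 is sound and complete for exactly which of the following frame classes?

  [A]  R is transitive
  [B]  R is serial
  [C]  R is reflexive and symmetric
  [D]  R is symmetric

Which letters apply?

(A) K4 is sound and complete for exactly this class.
(B) this class determines D, not K4.
(C) this class determines B (= KTB), not K4.
(D) this class determines KB, not K4.

A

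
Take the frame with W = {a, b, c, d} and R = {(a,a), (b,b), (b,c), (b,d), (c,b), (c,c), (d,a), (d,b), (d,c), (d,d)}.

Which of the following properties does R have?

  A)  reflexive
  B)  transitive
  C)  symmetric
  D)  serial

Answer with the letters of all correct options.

(A) reflexive: each world relates to itself.
(B) not transitive: b R d and d R a but not b R a.
(C) not symmetric: d R a but not a R d.
(D) serial: every world has an R-successor.

A, D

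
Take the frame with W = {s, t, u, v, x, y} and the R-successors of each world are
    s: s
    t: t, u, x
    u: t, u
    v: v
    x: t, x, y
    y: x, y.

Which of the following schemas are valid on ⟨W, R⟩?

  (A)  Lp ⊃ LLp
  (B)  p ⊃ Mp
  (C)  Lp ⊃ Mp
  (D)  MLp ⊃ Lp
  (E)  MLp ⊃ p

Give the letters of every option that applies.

B, C, E

R is reflexive: each world relates to itself.
R is symmetric: every R-edge is matched by its reverse.
R is not transitive: t R x and x R y but not t R y.
R is not euclidean: t R u and t R x but not u R x.
R is serial: every world has an R-successor.
(A) Lp ⊃ LLp is axiom 4; it is valid on a frame exactly when R is transitive. R is not transitive, so not valid.
(B) p ⊃ Mp is the dual of axiom T, which corresponds to reflexivity. R is reflexive — valid.
(C) Lp ⊃ Mp (axiom D) characterises the serial frames. R is serial — valid.
(D) the dual of axiom 5: valid iff R is euclidean. R is not euclidean — not valid.
(E) the dual of axiom B: valid iff R is symmetric. R is symmetric — valid.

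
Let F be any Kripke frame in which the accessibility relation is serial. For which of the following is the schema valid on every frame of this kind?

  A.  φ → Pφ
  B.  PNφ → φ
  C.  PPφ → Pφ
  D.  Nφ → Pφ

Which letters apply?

(A) the dual of axiom T: valid iff R is reflexive. Such an R need not be reflexive — not valid.
(B) the dual of axiom B: valid iff R is symmetric. Such an R need not be symmetric — not valid.
(C) PPφ → Pφ is the dual of axiom 4; it is valid on a frame exactly when R is transitive. Such an R need not be transitive, so not valid.
(D) axiom D: valid iff R is serial. Every such R is serial — valid.

D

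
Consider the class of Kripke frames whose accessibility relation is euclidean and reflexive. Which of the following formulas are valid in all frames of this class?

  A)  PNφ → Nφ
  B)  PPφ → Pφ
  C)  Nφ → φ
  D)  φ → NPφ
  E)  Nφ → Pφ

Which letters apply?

A reflexive euclidean relation is also symmetric (from wRw and wRv the euclidean condition gives vRw) and hence transitive; it is an equivalence relation.
(A) PNφ → Nφ is the dual of axiom 5, which corresponds to the euclidean property. Every such R is euclidean — valid.
(B) PPφ → Pφ is the dual of axiom 4, which corresponds to transitivity. Every such R is transitive — valid.
(C) Nφ → φ (axiom T) characterises the reflexive frames. Every such R is reflexive — valid.
(D) φ → NPφ (axiom B) characterises the symmetric frames. Every such R is symmetric — valid.
(E) Nφ → Pφ is axiom D; it is valid on a frame exactly when R is serial. Every such R is serial, so valid.

A, B, C, D, E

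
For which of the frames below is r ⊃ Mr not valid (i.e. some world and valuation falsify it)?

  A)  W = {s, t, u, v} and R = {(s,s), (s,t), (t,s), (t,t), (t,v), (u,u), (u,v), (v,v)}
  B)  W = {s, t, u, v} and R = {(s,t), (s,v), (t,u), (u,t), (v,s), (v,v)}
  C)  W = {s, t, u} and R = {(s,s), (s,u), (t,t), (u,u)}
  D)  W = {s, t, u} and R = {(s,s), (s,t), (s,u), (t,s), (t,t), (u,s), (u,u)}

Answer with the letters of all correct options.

The schema r ⊃ Mr is the dual of axiom T; it is valid on a frame iff R is reflexive.
(A) R is reflexive (each world relates to itself), so the schema is valid here.
(B) R is not reflexive (not s R s), so the schema fails here.
(C) R is reflexive (each world relates to itself), so the schema is valid here.
(D) R is reflexive (each world relates to itself), so the schema is valid here.

B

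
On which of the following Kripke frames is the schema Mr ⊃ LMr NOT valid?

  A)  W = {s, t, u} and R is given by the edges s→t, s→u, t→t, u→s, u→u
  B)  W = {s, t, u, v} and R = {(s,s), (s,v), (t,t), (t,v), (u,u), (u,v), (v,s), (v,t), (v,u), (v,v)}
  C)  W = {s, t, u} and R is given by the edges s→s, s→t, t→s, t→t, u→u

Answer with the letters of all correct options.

A, B

The schema Mr ⊃ LMr is axiom 5; it is valid on a frame iff R is euclidean.
(A) R is not euclidean (s R t and s R u but not t R u), so the schema fails here.
(B) R is not euclidean (v R s and v R t but not s R t), so the schema fails here.
(C) R is euclidean (any two R-successors of the same world are R-related), so the schema is valid here.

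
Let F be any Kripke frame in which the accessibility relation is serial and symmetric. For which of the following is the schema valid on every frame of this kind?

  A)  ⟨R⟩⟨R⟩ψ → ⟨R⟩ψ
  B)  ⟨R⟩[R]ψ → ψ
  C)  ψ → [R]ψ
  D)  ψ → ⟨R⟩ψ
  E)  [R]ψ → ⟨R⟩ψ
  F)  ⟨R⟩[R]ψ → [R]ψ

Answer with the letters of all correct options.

(A) ⟨R⟩⟨R⟩ψ → ⟨R⟩ψ is the dual of axiom 4; it is valid on a frame exactly when R is transitive. Such an R need not be transitive, so not valid.
(B) ⟨R⟩[R]ψ → ψ (the dual of axiom B) characterises the symmetric frames. Every such R is symmetric — valid.
(C) ψ → [R]ψ is valid only on frames where every R-edge is a self-loop. Such an R need not be a subset of the identity — not valid.
(D) ψ → ⟨R⟩ψ (the dual of axiom T) characterises the reflexive frames. Such an R need not be reflexive — not valid.
(E) axiom D: valid iff R is serial. Every such R is serial — valid.
(F) ⟨R⟩[R]ψ → [R]ψ is the dual of axiom 5, which corresponds to the euclidean property. Such an R need not be euclidean — not valid.

B, E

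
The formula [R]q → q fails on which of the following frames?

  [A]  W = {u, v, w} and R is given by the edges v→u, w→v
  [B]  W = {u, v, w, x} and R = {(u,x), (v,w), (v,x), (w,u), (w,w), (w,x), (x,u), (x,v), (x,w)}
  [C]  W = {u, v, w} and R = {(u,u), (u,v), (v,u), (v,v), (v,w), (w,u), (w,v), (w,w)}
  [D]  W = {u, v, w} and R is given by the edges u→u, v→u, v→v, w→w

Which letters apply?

A, B

The schema [R]q → q is axiom T; it is valid on a frame iff R is reflexive.
(A) R is not reflexive (not u R u), so the schema fails here.
(B) R is not reflexive (not u R u), so the schema fails here.
(C) R is reflexive (each world relates to itself), so the schema is valid here.
(D) R is reflexive (each world relates to itself), so the schema is valid here.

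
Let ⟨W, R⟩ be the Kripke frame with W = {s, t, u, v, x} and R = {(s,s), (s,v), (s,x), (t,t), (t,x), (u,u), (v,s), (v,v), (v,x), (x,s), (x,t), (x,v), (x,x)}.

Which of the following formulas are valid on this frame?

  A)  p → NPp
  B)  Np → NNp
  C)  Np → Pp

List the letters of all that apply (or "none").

A, C

R is symmetric: every R-edge is matched by its reverse.
R is not transitive: s R x and x R t but not s R t.
R is serial: every world has an R-successor.
(A) p → NPp (axiom B) characterises the symmetric frames. R is symmetric — valid.
(B) Np → NNp is axiom 4, which corresponds to transitivity. R is not transitive — not valid.
(C) Np → Pp (axiom D) characterises the serial frames. R is serial — valid.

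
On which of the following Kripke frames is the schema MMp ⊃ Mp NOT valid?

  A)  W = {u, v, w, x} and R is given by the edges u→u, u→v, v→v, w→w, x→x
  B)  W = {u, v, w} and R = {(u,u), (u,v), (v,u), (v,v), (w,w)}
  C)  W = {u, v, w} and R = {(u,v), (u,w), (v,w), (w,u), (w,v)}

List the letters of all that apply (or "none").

C

The schema MMp ⊃ Mp is the dual of axiom 4; it is valid on a frame iff R is transitive.
(A) R is transitive (R is closed under composition), so the schema is valid here.
(B) R is transitive (R is closed under composition), so the schema is valid here.
(C) R is not transitive (u R w and w R u but not u R u), so the schema fails here.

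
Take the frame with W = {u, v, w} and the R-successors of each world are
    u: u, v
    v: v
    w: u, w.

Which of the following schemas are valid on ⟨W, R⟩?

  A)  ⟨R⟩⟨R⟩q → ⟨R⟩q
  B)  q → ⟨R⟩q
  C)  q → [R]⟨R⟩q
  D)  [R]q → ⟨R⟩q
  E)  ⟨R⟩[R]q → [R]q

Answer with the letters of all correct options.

R is reflexive: each world relates to itself.
R is not symmetric: u R v but not v R u.
R is not transitive: w R u and u R v but not w R v.
R is not euclidean: u R v and u R u but not v R u.
R is serial: every world has an R-successor.
(A) the dual of axiom 4: valid iff R is transitive. R is not transitive — not valid.
(B) q → ⟨R⟩q is the dual of axiom T; it is valid on a frame exactly when R is reflexive. R is reflexive, so valid.
(C) q → [R]⟨R⟩q is axiom B; it is valid on a frame exactly when R is symmetric. R is not symmetric, so not valid.
(D) [R]q → ⟨R⟩q is axiom D, which corresponds to seriality. R is serial — valid.
(E) ⟨R⟩[R]q → [R]q (the dual of axiom 5) characterises the euclidean frames. R is not euclidean — not valid.

B, D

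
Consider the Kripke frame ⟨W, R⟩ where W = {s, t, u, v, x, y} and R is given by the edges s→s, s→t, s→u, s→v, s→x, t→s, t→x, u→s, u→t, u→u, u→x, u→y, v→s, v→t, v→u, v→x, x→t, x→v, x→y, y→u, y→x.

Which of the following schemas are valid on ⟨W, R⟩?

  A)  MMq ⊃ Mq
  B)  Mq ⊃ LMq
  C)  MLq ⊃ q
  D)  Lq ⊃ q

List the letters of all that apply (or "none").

R is not reflexive: not t R t.
R is not symmetric: s R x but not x R s.
R is not transitive: s R u and u R y but not s R y.
R is not euclidean: s R t and s R u but not t R u.
(A) MMq ⊃ Mq is the dual of axiom 4, which corresponds to transitivity. R is not transitive — not valid.
(B) Mq ⊃ LMq is axiom 5, which corresponds to the euclidean property. R is not euclidean — not valid.
(C) MLq ⊃ q is the dual of axiom B, which corresponds to symmetry. R is not symmetric — not valid.
(D) Lq ⊃ q is axiom T, which corresponds to reflexivity. R is not reflexive — not valid.

none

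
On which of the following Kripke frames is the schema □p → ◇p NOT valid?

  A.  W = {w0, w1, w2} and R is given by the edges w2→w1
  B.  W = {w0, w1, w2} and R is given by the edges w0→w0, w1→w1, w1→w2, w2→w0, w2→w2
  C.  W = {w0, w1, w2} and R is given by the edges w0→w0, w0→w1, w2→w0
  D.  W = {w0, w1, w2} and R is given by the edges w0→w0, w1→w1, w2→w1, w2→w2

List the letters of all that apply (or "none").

A, C

The schema □p → ◇p is axiom D; it is valid on a frame iff R is serial.
(A) R is not serial (w0 has no R-successor), so the schema fails here.
(B) R is serial (every world has an R-successor), so the schema is valid here.
(C) R is not serial (w1 has no R-successor), so the schema fails here.
(D) R is serial (every world has an R-successor), so the schema is valid here.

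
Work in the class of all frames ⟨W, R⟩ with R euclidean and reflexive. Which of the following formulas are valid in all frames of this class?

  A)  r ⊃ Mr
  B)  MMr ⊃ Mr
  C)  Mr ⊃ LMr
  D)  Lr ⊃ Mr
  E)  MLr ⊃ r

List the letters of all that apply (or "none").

A, B, C, D, E

A reflexive euclidean relation is also symmetric (from wRw and wRv the euclidean condition gives vRw) and hence transitive; it is an equivalence relation.
(A) r ⊃ Mr is the dual of axiom T; it is valid on a frame exactly when R is reflexive. Every such R is reflexive, so valid.
(B) MMr ⊃ Mr is the dual of axiom 4, which corresponds to transitivity. Every such R is transitive — valid.
(C) axiom 5: valid iff R is euclidean. Every such R is euclidean — valid.
(D) Lr ⊃ Mr is axiom D; it is valid on a frame exactly when R is serial. Every such R is serial, so valid.
(E) MLr ⊃ r is the dual of axiom B, which corresponds to symmetry. Every such R is symmetric — valid.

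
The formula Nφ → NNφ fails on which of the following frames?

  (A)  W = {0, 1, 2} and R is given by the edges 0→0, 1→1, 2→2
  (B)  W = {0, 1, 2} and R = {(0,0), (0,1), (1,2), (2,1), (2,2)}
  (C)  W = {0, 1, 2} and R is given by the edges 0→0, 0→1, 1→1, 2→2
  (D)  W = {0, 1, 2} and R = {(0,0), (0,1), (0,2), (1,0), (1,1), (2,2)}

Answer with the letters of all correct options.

The schema Nφ → NNφ is axiom 4; it is valid on a frame iff R is transitive.
(A) R is transitive (R is closed under composition), so the schema is valid here.
(B) R is not transitive (0 R 1 and 1 R 2 but not 0 R 2), so the schema fails here.
(C) R is transitive (R is closed under composition), so the schema is valid here.
(D) R is not transitive (1 R 0 and 0 R 2 but not 1 R 2), so the schema fails here.

B, D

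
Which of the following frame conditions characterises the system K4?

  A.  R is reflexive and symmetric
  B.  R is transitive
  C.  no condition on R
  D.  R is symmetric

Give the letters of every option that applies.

(A) this class determines B (= KTB), not K4.
(B) K4 is sound and complete for exactly this class.
(C) this class determines K, not K4.
(D) this class determines KB, not K4.

B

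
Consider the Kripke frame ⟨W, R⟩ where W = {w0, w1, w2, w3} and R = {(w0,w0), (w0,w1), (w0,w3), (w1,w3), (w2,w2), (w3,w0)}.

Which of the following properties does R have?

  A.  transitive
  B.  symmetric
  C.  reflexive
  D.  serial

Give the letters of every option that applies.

D

(A) not transitive: w1 R w3 and w3 R w0 but not w1 R w0.
(B) not symmetric: w0 R w1 but not w1 R w0.
(C) not reflexive: not w1 R w1.
(D) serial: every world has an R-successor.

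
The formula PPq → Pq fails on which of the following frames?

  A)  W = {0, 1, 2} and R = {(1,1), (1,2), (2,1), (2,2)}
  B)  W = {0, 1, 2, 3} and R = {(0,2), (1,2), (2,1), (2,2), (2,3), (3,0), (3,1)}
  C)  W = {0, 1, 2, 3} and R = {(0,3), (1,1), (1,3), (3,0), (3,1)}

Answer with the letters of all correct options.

B, C

The schema PPq → Pq is the dual of axiom 4; it is valid on a frame iff R is transitive.
(A) R is transitive (R is closed under composition), so the schema is valid here.
(B) R is not transitive (0 R 2 and 2 R 1 but not 0 R 1), so the schema fails here.
(C) R is not transitive (0 R 3 and 3 R 0 but not 0 R 0), so the schema fails here.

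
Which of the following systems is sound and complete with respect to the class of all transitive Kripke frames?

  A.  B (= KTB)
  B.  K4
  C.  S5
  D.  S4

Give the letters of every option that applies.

(A) B (= KTB) is determined by the class of reflexive and symmetric frames.
(B) K4 is determined by exactly this class.
(C) S5 is determined by the class of reflexive, symmetric, and transitive frames.
(D) S4 is determined by the class of reflexive and transitive frames.

B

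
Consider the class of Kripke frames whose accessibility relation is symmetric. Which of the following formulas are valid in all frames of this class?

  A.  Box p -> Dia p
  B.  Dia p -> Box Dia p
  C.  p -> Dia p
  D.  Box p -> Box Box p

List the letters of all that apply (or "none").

none

(A) Box p -> Dia p is axiom D; it is valid on a frame exactly when R is serial. Such an R need not be serial, so not valid.
(B) Dia p -> Box Dia p (axiom 5) characterises the euclidean frames. Such an R need not be euclidean — not valid.
(C) p -> Dia p is the dual of axiom T, which corresponds to reflexivity. Such an R need not be reflexive — not valid.
(D) Box p -> Box Box p is axiom 4, which corresponds to transitivity. Such an R need not be transitive — not valid.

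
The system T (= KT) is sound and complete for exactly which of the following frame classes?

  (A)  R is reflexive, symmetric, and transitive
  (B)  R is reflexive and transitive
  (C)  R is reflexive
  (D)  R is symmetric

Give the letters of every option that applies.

C

(A) this class determines S5, not T (= KT).
(B) this class determines S4, not T (= KT).
(C) T (= KT) is sound and complete for exactly this class.
(D) this class determines KB, not T (= KT).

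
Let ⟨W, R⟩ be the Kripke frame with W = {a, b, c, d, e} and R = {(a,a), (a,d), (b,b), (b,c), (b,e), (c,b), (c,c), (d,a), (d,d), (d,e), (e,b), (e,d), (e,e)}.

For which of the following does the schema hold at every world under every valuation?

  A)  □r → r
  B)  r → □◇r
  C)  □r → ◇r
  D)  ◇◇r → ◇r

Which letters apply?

A, B, C

R is reflexive: each world relates to itself.
R is symmetric: every R-edge is matched by its reverse.
R is not transitive: a R d and d R e but not a R e.
R is serial: every world has an R-successor.
(A) □r → r is axiom T, which corresponds to reflexivity. R is reflexive — valid.
(B) r → □◇r is axiom B, which corresponds to symmetry. R is symmetric — valid.
(C) □r → ◇r (axiom D) characterises the serial frames. R is serial — valid.
(D) ◇◇r → ◇r is the dual of axiom 4; it is valid on a frame exactly when R is transitive. R is not transitive, so not valid.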